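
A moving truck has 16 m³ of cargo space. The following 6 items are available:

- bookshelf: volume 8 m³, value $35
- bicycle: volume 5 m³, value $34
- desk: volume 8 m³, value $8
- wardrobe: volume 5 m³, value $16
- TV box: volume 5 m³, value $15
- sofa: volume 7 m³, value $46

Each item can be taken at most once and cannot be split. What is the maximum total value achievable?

This is a 0/1 knapsack; check combinations near the capacity.
- bookshelf+sofa: volume 8+7=15, value 35+46=81
- bicycle+sofa: volume 5+7=12, value 34+46=80
- bookshelf+bicycle: volume 8+5=13, value 35+34=69
- bicycle+wardrobe+TV box: volume 5+5+5=15, value 34+16+15=65
Best: $81.

$81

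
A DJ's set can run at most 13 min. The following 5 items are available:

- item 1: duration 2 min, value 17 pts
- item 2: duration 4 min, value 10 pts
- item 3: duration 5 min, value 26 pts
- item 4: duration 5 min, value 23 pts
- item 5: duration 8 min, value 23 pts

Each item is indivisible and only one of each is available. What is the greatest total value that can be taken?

Check high-value combinations within 13 min:
- item 1+item 3+item 4: duration 2+5+5=12, value 17+26+23=66
- item 1+item 2+item 3: duration 2+4+5=11, value 17+10+26=53
- item 1+item 2+item 4: duration 2+4+5=11, value 17+10+23=50
Best: 66 pts.

66 pts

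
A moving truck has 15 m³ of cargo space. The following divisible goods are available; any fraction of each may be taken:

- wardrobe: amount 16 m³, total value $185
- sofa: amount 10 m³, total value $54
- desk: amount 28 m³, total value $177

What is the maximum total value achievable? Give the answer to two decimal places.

173.44

Take in order of value per unit:
- wardrobe (185/16 per unit): 15 of 16 → value 15×185/16 = 173.4375, running total 173.44
Total 173.44.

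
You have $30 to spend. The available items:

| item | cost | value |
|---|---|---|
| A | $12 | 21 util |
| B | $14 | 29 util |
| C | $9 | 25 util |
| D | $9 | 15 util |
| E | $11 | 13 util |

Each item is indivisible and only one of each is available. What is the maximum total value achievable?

Check high-value combinations within $30:
- A+C+D: cost 12+9+9=30, value 21+25+15=61
- B+C: cost 14+9=23, value 29+25=54
- C+D+E: cost 9+9+11=29, value 25+15+13=53
- A+B: cost 12+14=26, value 21+29=50
Best: 61 util.

61 util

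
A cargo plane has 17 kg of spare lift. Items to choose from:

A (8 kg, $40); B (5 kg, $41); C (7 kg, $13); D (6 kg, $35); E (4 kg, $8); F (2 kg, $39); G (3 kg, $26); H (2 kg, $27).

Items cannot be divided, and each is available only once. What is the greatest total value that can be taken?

Check high-value combinations within 17 kg:
- A+B+F+H: weight 8+5+2+2=17, value 40+41+39+27=147
- B+D+F+H: weight 5+6+2+2=15, value 41+35+39+27=142
- B+D+F+G: weight 5+6+2+3=16, value 41+35+39+26=141
- B+E+F+G+H: weight 5+4+2+3+2=16, value 41+8+39+26+27=141
Best: $147.

$147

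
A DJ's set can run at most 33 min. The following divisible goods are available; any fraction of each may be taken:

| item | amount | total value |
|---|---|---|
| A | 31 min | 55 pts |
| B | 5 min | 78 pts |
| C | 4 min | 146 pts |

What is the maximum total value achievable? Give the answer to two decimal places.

266.58

Take in order of value per unit:
- C (146/4 per unit): all 4 → value 146, running total 146.00
- B (78/5 per unit): all 5 → value 78, running total 224.00
- A (55/31 per unit): 24 of 31 → value 24×55/31 = 42.5806, running total 266.58
Total 266.58.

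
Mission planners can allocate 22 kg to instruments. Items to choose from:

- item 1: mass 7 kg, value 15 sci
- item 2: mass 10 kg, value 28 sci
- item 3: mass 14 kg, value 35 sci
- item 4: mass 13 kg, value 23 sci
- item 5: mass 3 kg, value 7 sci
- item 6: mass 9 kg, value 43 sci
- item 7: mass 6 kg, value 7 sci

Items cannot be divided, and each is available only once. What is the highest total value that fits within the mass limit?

78 sci

This is a 0/1 knapsack; check combinations near the capacity.
- item 2+item 5+item 6: mass 10+3+9=22, value 28+7+43=78
- item 2+item 6: mass 10+9=19, value 28+43=71
- item 4+item 6: mass 13+9=22, value 23+43=66
- item 1+item 5+item 6: mass 7+3+9=19, value 15+7+43=65
Best: 78 sci.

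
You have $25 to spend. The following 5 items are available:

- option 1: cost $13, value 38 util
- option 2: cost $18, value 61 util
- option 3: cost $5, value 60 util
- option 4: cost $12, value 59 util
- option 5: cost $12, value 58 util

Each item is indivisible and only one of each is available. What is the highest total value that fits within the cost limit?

Check high-value combinations within $25:
- option 2+option 3: cost 18+5=23, value 61+60=121
- option 3+option 4: cost 5+12=17, value 60+59=119
- option 3+option 5: cost 5+12=17, value 60+58=118
- option 4+option 5: cost 12+12=24, value 59+58=117
- option 1+option 3: cost 13+5=18, value 38+60=98
Best: 121 util.

121 util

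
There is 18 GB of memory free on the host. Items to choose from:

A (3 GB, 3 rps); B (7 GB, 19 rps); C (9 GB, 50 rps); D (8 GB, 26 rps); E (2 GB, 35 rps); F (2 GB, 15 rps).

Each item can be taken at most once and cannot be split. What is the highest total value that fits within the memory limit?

104 rps

Check high-value combinations within 18 GB:
- B+C+E: memory 7+9+2=18, value 19+50+35=104
- A+C+E+F: memory 3+9+2+2=16, value 3+50+35+15=103
- C+E+F: memory 9+2+2=13, value 50+35+15=100
- A+C+E: memory 3+9+2=14, value 3+50+35=88
- C+E: memory 9+2=11, value 50+35=85
Best: 104 rps.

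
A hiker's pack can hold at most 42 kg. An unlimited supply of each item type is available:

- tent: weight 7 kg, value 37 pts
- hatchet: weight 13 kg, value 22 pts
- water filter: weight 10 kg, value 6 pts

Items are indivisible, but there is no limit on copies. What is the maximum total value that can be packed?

222 pts

Best value-per-unit is tent at 37/7, and filling with it alone uses weight 6×7=42. No mix of the others beats 6×37 = 222.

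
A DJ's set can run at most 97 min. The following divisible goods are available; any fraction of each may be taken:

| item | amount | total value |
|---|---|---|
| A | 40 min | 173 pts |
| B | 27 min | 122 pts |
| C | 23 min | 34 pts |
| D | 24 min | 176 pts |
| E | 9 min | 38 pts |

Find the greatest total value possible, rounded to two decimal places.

496.33

Take in order of value per unit:
- D (176/24 per unit): all 24 → value 176, running total 176.00
- B (122/27 per unit): all 27 → value 122, running total 298.00
- A (173/40 per unit): all 40 → value 173, running total 471.00
- E (38/9 per unit): 6 of 9 → value 6×38/9 = 25.3333, running total 496.33
Total 496.33.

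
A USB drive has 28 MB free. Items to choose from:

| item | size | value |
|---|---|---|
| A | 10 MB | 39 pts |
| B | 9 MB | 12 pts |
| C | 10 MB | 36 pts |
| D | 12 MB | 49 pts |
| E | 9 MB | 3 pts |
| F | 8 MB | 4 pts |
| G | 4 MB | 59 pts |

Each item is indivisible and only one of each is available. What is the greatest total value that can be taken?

147 pts

Check high-value combinations within 28 MB:
- A+D+G: size 10+12+4=26, value 39+49+59=147
- C+D+G: size 10+12+4=26, value 36+49+59=144
- A+C+G: size 10+10+4=24, value 39+36+59=134
- B+D+G: size 9+12+4=25, value 12+49+59=120
Best: 147 pts.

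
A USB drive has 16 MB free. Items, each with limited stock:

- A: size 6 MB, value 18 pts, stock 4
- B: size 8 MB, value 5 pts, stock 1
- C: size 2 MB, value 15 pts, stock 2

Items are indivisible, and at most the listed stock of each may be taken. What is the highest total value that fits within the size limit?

66 pts

Top feasible selections:
- 2×A + 2×C: size 16, value 66
- 2×A + 1×C: size 14, value 51
- 1×A + 2×C: size 10, value 48
Best: 66 pts.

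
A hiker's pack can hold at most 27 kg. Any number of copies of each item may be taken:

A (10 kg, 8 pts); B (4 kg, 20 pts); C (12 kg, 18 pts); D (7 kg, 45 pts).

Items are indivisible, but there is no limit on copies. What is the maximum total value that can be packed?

155 pts

Best value-per-unit is D at 45/7; filling with it alone gives 3×45 = 135.
Optimal mix: 1×B + 3×D → weight 25, value 155.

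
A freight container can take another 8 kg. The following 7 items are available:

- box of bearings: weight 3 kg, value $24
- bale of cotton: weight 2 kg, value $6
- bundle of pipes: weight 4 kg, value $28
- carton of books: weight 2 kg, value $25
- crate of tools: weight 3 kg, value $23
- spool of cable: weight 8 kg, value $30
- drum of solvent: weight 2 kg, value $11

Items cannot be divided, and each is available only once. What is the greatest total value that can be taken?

$72

This is a 0/1 knapsack; check combinations near the capacity.
- box of bearings+carton of books+crate of tools: weight 3+2+3=8, value 24+25+23=72
- bundle of pipes+carton of books+drum of solvent: weight 4+2+2=8, value 28+25+11=64
- box of bearings+carton of books+drum of solvent: weight 3+2+2=7, value 24+25+11=60
Best: $72.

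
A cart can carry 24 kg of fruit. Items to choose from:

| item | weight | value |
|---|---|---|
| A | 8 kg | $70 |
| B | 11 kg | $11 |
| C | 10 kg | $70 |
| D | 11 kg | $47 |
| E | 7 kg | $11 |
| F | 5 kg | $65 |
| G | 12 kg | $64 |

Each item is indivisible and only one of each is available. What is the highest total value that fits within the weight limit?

$205

Check high-value combinations within 24 kg:
- A+C+F: weight 8+10+5=23, value 70+70+65=205
- A+D+F: weight 8+11+5=24, value 70+47+65=182
- A+E+F: weight 8+7+5=20, value 70+11+65=146
- C+E+F: weight 10+7+5=22, value 70+11+65=146
- A+B+F: weight 8+11+5=24, value 70+11+65=146
Best: $205.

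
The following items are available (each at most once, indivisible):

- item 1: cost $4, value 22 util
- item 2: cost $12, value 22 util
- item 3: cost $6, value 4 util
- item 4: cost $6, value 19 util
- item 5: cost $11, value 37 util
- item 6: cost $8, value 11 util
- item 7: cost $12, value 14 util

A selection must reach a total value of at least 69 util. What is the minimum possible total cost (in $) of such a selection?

Subsets with value ≥ 69, sorted by total cost:
- item 1+item 4+item 5: cost 21, value 78
- item 1+item 5+item 6: cost 23, value 70
Minimum cost: 21 $.

21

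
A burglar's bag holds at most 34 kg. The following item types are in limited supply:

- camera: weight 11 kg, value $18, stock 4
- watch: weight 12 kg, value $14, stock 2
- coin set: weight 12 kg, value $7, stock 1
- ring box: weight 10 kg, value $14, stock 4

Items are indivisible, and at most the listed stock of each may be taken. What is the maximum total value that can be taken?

Top feasible selections:
- 3×camera: weight 33, value 54
- 2×camera + 1×ring box: weight 32, value 50
Best: $54.

$54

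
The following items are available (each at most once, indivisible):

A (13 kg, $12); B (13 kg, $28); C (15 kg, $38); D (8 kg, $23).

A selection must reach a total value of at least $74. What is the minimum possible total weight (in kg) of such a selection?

36

Subsets with value ≥ 74, sorted by total weight:
- B+C+D: weight 36, value 89
- A+B+C: weight 41, value 78
- A+B+C+D: weight 49, value 101
Minimum weight: 36 kg.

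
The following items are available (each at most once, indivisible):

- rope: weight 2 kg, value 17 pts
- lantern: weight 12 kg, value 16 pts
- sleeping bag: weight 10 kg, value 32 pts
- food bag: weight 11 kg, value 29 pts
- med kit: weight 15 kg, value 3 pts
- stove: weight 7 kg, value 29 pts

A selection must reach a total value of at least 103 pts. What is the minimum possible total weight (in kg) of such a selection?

30

Subsets with value ≥ 103, sorted by total weight:
- rope+sleeping bag+food bag+stove: weight 30, value 107
- lantern+sleeping bag+food bag+stove: weight 40, value 106
Minimum weight: 30 kg.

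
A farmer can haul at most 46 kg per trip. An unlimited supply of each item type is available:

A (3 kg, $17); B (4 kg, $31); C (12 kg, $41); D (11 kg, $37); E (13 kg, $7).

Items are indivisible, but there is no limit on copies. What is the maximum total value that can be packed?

Best value-per-unit is B at 31/4; filling with it alone gives 11×31 = 341.
Optimal mix: 2×A + 10×B → weight 46, value 344.

$344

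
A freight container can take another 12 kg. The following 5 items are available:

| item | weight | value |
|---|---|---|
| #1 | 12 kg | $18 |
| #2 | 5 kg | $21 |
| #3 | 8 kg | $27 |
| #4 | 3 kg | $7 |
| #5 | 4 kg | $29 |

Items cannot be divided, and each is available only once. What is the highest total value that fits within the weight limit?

$57

Check high-value combinations within 12 kg:
- #2+#4+#5: weight 5+3+4=12, value 21+7+29=57
- #3+#5: weight 8+4=12, value 27+29=56
- #2+#5: weight 5+4=9, value 21+29=50
- #4+#5: weight 3+4=7, value 7+29=36
Best: $57.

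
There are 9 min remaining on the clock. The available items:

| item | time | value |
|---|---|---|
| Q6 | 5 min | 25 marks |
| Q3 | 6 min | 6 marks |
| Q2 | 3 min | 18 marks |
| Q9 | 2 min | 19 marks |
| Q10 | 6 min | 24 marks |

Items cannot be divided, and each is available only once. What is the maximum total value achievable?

44 marks

Check high-value combinations within 9 min:
- Q6+Q9: time 5+2=7, value 25+19=44
- Q6+Q2: time 5+3=8, value 25+18=43
- Q9+Q10: time 2+6=8, value 19+24=43
- Q2+Q10: time 3+6=9, value 18+24=42
- Q2+Q9: time 3+2=5, value 18+19=37
Best: 44 marks.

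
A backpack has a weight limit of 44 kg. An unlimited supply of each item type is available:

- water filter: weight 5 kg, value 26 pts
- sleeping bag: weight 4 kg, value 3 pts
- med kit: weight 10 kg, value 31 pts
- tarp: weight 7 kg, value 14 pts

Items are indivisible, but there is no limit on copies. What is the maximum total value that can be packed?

211 pts

Best value-per-unit is water filter at 26/5; filling with it alone gives 8×26 = 208.
Optimal mix: 8×water filter + 1×sleeping bag → weight 44, value 211.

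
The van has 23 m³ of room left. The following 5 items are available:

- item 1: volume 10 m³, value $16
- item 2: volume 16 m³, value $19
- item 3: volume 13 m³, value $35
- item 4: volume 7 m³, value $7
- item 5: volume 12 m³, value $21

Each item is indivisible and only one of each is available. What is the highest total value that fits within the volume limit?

This is a 0/1 knapsack; check combinations near the capacity.
- item 1+item 3: volume 10+13=23, value 16+35=51
- item 3+item 4: volume 13+7=20, value 35+7=42
- item 1+item 5: volume 10+12=22, value 16+21=37
- item 3: volume 13, value 35
Best: $51.

$51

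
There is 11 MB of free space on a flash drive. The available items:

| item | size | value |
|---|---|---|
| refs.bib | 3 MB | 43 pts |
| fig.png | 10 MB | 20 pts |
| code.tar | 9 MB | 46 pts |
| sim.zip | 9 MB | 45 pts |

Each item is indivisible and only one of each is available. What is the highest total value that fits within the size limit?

46 pts

Check high-value combinations within 11 MB:
- code.tar: size 9, value 46
- sim.zip: size 9, value 45
- refs.bib: size 3, value 43
- fig.png: size 10, value 20
Best: 46 pts.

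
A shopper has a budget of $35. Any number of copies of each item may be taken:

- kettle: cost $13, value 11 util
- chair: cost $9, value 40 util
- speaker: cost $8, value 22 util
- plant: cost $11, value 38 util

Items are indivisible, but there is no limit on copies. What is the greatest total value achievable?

142 util

Best value-per-unit is chair at 40/9; filling with it alone gives 3×40 = 120.
Optimal mix: 3×chair + 1×speaker → cost 35, value 142.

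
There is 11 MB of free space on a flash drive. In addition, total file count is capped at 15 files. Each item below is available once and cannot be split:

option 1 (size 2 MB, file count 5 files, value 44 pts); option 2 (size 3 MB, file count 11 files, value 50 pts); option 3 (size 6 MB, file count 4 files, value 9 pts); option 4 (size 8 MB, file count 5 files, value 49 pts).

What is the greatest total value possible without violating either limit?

Feasible sets respecting both limits:
- option 1+option 4: size 10, file count 10, value 93
- option 2+option 3: size 9, file count 15, value 59
- option 1+option 3: size 8, file count 9, value 53
Best: 93 pts.

93 pts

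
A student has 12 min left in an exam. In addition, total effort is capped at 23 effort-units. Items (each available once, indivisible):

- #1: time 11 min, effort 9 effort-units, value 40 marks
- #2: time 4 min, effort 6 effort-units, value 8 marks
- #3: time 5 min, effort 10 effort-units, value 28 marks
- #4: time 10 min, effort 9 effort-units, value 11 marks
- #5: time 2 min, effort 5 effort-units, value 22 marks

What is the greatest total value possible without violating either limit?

58 marks

Feasible sets respecting both limits:
- #2+#3+#5: time 11, effort 21, value 58
- #3+#5: time 7, effort 15, value 50
- #1: time 11, effort 9, value 40
Best: 58 marks.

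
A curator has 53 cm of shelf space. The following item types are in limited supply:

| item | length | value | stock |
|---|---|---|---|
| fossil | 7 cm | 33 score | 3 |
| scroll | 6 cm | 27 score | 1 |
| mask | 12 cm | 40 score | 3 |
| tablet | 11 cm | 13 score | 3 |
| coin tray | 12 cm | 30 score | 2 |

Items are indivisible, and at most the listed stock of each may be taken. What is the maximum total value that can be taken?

Best selections within length 53 and stock limits:
- 3×fossil + 1×scroll + 2×mask: length 51, value 206
- 3×fossil + 1×scroll + 1×mask + 1×coin tray: length 51, value 196
- 2×fossil + 3×mask: length 50, value 186
- 3×fossil + 1×scroll + 2×coin tray: length 51, value 186
Best: 206 score.

206 score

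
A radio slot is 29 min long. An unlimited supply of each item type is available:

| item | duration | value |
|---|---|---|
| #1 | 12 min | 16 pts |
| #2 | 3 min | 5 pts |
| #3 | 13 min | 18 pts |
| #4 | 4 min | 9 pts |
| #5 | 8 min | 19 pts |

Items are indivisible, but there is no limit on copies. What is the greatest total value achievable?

66 pts

Best value-per-unit is #5 at 19/8; filling with it alone gives 3×19 = 57.
Optimal mix: 1×#4 + 3×#5 → duration 28, value 66.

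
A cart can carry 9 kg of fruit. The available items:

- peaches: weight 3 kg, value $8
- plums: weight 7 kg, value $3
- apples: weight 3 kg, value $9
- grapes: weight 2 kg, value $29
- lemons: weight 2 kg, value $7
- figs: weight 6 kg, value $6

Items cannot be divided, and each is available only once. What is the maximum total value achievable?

$46

This is a 0/1 knapsack; check combinations near the capacity.
- peaches+apples+grapes: weight 3+3+2=8, value 8+9+29=46
- apples+grapes+lemons: weight 3+2+2=7, value 9+29+7=45
- peaches+grapes+lemons: weight 3+2+2=7, value 8+29+7=44
- apples+grapes: weight 3+2=5, value 9+29=38
Best: $46.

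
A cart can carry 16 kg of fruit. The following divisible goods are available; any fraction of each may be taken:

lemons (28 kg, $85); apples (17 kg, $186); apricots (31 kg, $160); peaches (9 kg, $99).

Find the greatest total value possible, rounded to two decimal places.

Take in order of value per unit:
- peaches (99/9 per unit): all 9 → value 99, running total 99.00
- apples (186/17 per unit): 7 of 17 → value 7×186/17 = 76.5882, running total 175.59
Total 175.59.

175.59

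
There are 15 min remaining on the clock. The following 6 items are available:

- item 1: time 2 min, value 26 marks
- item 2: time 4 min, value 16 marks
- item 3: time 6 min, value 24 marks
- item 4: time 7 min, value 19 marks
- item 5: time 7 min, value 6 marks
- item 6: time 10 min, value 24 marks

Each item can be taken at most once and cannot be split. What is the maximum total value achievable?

Check high-value combinations within 15 min:
- item 1+item 3+item 4: time 2+6+7=15, value 26+24+19=69
- item 1+item 2+item 3: time 2+4+6=12, value 26+16+24=66
- item 1+item 2+item 4: time 2+4+7=13, value 26+16+19=61
- item 1+item 3+item 5: time 2+6+7=15, value 26+24+6=56
- item 1+item 3: time 2+6=8, value 26+24=50
Best: 69 marks.

69 marks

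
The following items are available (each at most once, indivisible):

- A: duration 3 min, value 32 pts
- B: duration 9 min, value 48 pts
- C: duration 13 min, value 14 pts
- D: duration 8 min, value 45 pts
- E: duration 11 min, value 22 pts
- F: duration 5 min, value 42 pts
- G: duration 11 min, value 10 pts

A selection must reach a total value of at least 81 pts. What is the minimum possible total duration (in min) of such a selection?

13

Subsets with value ≥ 81, sorted by total duration:
- D+F: duration 13, value 87
- B+F: duration 14, value 90
Minimum duration: 13 min.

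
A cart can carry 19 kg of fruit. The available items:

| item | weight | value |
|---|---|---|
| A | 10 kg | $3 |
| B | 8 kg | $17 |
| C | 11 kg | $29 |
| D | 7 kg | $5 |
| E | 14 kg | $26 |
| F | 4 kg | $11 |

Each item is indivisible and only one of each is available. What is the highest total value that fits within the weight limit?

$46

This is a 0/1 knapsack; check combinations near the capacity.
- B+C: weight 8+11=19, value 17+29=46
- C+F: weight 11+4=15, value 29+11=40
- E+F: weight 14+4=18, value 26+11=37
Best: $46.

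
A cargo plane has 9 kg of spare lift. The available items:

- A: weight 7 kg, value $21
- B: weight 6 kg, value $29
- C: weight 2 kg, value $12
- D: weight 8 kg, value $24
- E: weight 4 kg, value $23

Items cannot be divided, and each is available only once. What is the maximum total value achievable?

Check high-value combinations within 9 kg:
- B+C: weight 6+2=8, value 29+12=41
- C+E: weight 2+4=6, value 12+23=35
- A+C: weight 7+2=9, value 21+12=33
Best: $41.

$41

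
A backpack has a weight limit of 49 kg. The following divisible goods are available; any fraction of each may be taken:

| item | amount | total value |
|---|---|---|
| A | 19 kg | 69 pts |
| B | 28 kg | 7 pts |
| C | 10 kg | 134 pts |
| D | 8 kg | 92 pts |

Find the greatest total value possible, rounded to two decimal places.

298.00

Take in order of value per unit:
- C (134/10 per unit): all 10 → value 134, running total 134.00
- D (92/8 per unit): all 8 → value 92, running total 226.00
- A (69/19 per unit): all 19 → value 69, running total 295.00
- B (7/28 per unit): 12 of 28 → value 12×7/28 = 3.0000, running total 298.00
Total 298.00.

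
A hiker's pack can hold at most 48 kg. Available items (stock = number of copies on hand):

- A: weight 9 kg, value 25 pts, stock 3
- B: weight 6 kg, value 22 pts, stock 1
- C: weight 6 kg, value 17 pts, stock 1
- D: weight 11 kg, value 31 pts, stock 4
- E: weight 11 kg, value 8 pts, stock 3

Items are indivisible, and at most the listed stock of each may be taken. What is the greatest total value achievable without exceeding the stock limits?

Top feasible selections:
- 1×A + 1×B + 3×D: weight 48, value 140
- 1×A + 1×C + 3×D: weight 48, value 135
Best: 140 pts.

140 pts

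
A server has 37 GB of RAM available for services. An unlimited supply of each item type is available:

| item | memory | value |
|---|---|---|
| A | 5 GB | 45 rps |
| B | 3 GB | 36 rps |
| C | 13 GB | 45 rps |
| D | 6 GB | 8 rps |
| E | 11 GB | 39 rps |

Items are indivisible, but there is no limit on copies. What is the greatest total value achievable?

Best value-per-unit is B at 36/3, and filling with it alone uses memory 12×3=36. No mix of the others beats 12×36 = 432.

432 rps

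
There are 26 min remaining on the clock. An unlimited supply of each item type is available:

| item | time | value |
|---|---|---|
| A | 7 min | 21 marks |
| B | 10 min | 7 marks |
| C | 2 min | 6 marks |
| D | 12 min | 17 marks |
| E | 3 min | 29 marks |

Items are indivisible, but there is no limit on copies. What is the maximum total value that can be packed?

Best value-per-unit is E at 29/3; filling with it alone gives 8×29 = 232.
Optimal mix: 1×C + 8×E → time 26, value 238.

238 marks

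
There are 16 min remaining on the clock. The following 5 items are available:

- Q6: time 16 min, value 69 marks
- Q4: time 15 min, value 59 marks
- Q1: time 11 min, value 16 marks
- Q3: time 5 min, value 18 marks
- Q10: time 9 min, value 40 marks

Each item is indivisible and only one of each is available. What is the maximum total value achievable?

Check high-value combinations within 16 min:
- Q6: time 16, value 69
- Q4: time 15, value 59
- Q3+Q10: time 5+9=14, value 18+40=58
- Q10: time 9, value 40
- Q1+Q3: time 11+5=16, value 16+18=34
Best: 69 marks.

69 marks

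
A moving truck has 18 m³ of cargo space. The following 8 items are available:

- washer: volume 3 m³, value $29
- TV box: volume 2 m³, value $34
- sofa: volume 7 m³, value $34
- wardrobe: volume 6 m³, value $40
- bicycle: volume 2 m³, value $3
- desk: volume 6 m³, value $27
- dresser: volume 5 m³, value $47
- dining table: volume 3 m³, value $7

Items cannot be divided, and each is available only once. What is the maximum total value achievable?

$153

Check high-value combinations within 18 m³:
- washer+TV box+wardrobe+bicycle+dresser: volume 3+2+6+2+5=18, value 29+34+40+3+47=153
- washer+TV box+wardrobe+dresser: volume 3+2+6+5=16, value 29+34+40+47=150
- washer+TV box+sofa+dresser: volume 3+2+7+5=17, value 29+34+34+47=144
- washer+TV box+bicycle+desk+dresser: volume 3+2+2+6+5=18, value 29+34+3+27+47=140
- washer+TV box+desk+dresser: volume 3+2+6+5=16, value 29+34+27+47=137
Best: $153.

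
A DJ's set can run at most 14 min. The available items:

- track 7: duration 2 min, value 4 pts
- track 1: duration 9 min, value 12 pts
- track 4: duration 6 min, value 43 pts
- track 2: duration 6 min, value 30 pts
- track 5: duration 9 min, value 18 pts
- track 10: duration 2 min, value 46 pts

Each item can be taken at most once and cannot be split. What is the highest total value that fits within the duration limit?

119 pts

Check high-value combinations within 14 min:
- track 4+track 2+track 10: duration 6+6+2=14, value 43+30+46=119
- track 7+track 4+track 10: duration 2+6+2=10, value 4+43+46=93
- track 4+track 10: duration 6+2=8, value 43+46=89
Best: 119 pts.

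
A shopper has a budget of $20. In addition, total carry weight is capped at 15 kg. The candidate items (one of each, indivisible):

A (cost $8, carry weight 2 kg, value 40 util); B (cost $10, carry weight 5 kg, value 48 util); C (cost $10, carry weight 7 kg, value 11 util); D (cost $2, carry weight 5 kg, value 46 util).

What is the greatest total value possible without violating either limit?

134 util

Feasible sets respecting both limits:
- A+B+D: cost 20, carry weight 12, value 134
- A+C+D: cost 20, carry weight 14, value 97
- B+D: cost 12, carry weight 10, value 94
Best: 134 util.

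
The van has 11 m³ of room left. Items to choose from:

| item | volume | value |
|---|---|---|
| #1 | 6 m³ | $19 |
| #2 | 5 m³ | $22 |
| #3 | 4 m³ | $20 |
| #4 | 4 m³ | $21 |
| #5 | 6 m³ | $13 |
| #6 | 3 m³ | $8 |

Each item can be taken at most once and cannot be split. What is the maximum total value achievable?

Check high-value combinations within 11 m³:
- #3+#4+#6: volume 4+4+3=11, value 20+21+8=49
- #2+#4: volume 5+4=9, value 22+21=43
- #2+#3: volume 5+4=9, value 22+20=42
- #3+#4: volume 4+4=8, value 20+21=41
Best: $49.

$49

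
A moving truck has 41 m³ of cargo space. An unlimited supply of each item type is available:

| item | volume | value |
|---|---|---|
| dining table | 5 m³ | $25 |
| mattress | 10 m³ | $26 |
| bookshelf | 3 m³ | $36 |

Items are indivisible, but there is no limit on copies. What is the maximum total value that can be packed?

Best value-per-unit is bookshelf at 36/3, and filling with it alone uses volume 13×3=39. No mix of the others beats 13×36 = 468.

$468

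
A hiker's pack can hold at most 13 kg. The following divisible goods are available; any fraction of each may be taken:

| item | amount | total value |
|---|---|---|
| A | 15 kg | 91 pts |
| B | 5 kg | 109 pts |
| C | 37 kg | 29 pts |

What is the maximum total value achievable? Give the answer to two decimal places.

Take in order of value per unit:
- B (109/5 per unit): all 5 → value 109, running total 109.00
- A (91/15 per unit): 8 of 15 → value 8×91/15 = 48.5333, running total 157.53
Total 157.53.

157.53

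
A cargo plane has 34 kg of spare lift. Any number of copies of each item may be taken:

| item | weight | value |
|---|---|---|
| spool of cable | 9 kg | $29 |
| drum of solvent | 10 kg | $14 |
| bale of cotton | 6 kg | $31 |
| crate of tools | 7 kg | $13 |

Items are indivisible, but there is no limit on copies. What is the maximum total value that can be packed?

$155

Best value-per-unit is bale of cotton at 31/6, and filling with it alone uses weight 5×6=30. No mix of the others beats 5×31 = 155.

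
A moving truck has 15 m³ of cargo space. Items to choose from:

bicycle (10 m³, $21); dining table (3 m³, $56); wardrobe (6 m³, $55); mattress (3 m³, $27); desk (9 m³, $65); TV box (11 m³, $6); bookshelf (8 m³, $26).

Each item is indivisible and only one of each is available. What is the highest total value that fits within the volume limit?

$148

Check high-value combinations within 15 m³:
- dining table+mattress+desk: volume 3+3+9=15, value 56+27+65=148
- dining table+wardrobe+mattress: volume 3+6+3=12, value 56+55+27=138
- dining table+desk: volume 3+9=12, value 56+65=121
- wardrobe+desk: volume 6+9=15, value 55+65=120
Best: $148.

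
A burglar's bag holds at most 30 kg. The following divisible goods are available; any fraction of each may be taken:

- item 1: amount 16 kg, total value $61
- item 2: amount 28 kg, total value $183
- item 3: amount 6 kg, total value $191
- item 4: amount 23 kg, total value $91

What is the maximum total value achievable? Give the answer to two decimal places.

347.86

Take in order of value per unit:
- item 3 (191/6 per unit): all 6 → value 191, running total 191.00
- item 2 (183/28 per unit): 24 of 28 → value 24×183/28 = 156.8571, running total 347.86
Total 347.86.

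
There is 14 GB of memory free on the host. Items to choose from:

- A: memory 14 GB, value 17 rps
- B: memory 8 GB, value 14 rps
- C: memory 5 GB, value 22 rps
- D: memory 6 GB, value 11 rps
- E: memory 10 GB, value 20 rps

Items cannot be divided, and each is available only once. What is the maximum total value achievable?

This is a 0/1 knapsack; check combinations near the capacity.
- B+C: memory 8+5=13, value 14+22=36
- C+D: memory 5+6=11, value 22+11=33
- B+D: memory 8+6=14, value 14+11=25
Best: 36 rps.

36 rps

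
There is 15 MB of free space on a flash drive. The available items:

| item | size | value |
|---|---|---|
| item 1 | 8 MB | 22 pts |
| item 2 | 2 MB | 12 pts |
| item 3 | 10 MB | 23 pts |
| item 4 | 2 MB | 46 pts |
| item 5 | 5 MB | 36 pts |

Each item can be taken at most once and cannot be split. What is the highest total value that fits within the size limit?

104 pts

Check high-value combinations within 15 MB:
- item 1+item 4+item 5: size 8+2+5=15, value 22+46+36=104
- item 2+item 4+item 5: size 2+2+5=9, value 12+46+36=94
- item 4+item 5: size 2+5=7, value 46+36=82
Best: 104 pts.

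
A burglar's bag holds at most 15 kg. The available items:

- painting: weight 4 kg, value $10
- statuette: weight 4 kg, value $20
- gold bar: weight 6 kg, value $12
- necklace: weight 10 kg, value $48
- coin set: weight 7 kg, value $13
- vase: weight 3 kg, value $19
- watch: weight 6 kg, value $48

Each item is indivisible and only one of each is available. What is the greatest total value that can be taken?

Check high-value combinations within 15 kg:
- statuette+vase+watch: weight 4+3+6=13, value 20+19+48=87
- gold bar+vase+watch: weight 6+3+6=15, value 12+19+48=79
- painting+statuette+watch: weight 4+4+6=14, value 10+20+48=78
- painting+vase+watch: weight 4+3+6=13, value 10+19+48=77
Best: $87.

$87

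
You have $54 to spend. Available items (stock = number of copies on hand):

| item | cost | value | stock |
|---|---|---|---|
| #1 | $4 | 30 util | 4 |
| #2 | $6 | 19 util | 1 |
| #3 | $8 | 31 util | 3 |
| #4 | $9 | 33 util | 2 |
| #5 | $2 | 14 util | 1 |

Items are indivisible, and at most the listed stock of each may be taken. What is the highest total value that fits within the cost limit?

262 util

Best selections within cost 54 and stock limits:
- 4×#1 + 2×#3 + 2×#4 + 1×#5: cost 52, value 262
- 4×#1 + 3×#3 + 1×#4 + 1×#5: cost 51, value 260
Best: 262 util.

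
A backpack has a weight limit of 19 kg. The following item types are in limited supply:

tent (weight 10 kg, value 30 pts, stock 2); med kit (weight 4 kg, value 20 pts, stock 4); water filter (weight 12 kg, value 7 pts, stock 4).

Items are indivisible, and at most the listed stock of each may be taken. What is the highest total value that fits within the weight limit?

80 pts

Best selections within weight 19 and stock limits:
- 4×med kit: weight 16, value 80
- 1×tent + 2×med kit: weight 18, value 70
Best: 80 pts.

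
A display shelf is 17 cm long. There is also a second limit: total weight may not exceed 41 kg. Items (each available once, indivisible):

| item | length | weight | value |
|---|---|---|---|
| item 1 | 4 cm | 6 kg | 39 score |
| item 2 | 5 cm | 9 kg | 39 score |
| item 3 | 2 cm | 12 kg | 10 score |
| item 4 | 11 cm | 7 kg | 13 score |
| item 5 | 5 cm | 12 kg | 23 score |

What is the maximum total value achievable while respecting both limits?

111 score

Feasible sets respecting both limits:
- item 1+item 2+item 3+item 5: length 16, weight 39, value 111
- item 1+item 2+item 5: length 14, weight 27, value 101
- item 1+item 2+item 3: length 11, weight 27, value 88
Best: 111 score.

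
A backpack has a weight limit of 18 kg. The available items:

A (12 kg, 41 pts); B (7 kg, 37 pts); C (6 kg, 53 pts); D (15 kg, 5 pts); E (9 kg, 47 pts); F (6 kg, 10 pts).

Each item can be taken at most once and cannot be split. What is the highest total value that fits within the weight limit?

Check high-value combinations within 18 kg:
- C+E: weight 6+9=15, value 53+47=100
- A+C: weight 12+6=18, value 41+53=94
- B+C: weight 7+6=13, value 37+53=90
- B+E: weight 7+9=16, value 37+47=84
Best: 100 pts.

100 pts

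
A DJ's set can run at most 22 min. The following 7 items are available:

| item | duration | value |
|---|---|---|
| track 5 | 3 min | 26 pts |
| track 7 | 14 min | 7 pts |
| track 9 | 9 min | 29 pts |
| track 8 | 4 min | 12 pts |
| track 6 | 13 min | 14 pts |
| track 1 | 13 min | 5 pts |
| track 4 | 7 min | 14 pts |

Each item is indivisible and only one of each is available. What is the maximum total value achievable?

69 pts

This is a 0/1 knapsack; check combinations near the capacity.
- track 5+track 9+track 4: duration 3+9+7=19, value 26+29+14=69
- track 5+track 9+track 8: duration 3+9+4=16, value 26+29+12=67
- track 5+track 9: duration 3+9=12, value 26+29=55
- track 9+track 8+track 4: duration 9+4+7=20, value 29+12+14=55
Best: 69 pts.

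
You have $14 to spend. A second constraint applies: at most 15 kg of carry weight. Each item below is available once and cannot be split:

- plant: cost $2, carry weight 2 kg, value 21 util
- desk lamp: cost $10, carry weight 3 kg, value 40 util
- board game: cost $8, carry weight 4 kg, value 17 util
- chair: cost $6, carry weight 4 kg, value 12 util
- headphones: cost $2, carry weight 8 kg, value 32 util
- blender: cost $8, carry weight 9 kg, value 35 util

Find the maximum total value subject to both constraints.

93 util

Feasible sets respecting both limits:
- plant+desk lamp+headphones: cost 14, carry weight 13, value 93
- desk lamp+headphones: cost 12, carry weight 11, value 72
- plant+board game+headphones: cost 12, carry weight 14, value 70
- plant+chair+headphones: cost 10, carry weight 14, value 65
Best: 93 util.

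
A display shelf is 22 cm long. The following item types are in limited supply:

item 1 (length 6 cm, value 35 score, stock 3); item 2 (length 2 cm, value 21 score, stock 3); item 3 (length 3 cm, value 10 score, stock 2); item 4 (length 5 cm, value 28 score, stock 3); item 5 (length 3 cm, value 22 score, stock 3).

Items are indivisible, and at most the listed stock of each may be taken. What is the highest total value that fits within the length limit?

Top feasible selections:
- 1×item 1 + 3×item 2 + 3×item 5: length 21, value 164
- 3×item 2 + 2×item 4 + 2×item 5: length 22, value 163
- 3×item 2 + 1×item 4 + 3×item 5: length 20, value 157
Best: 164 score.

164 score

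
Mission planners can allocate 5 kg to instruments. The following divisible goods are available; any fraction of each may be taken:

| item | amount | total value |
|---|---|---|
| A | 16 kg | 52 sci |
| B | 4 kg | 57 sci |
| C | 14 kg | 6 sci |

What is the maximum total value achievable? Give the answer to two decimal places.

Take in order of value per unit:
- B (57/4 per unit): all 4 → value 57, running total 57.00
- A (52/16 per unit): 1 of 16 → value 1×52/16 = 3.2500, running total 60.25
Total 60.25.

60.25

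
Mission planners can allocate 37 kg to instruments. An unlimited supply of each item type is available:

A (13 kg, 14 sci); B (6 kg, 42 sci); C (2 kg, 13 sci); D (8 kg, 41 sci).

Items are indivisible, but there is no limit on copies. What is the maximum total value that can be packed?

Best value-per-unit is B at 42/6, and filling with it alone uses mass 6×6=36. No mix of the others beats 6×42 = 252.

252 sci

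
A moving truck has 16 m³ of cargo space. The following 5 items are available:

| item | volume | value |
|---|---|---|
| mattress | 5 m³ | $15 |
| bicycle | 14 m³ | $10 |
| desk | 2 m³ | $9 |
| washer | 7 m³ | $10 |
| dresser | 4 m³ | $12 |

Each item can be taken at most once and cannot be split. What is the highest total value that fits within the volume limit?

$37

Check high-value combinations within 16 m³:
- mattress+washer+dresser: volume 5+7+4=16, value 15+10+12=37
- mattress+desk+dresser: volume 5+2+4=11, value 15+9+12=36
- mattress+desk+washer: volume 5+2+7=14, value 15+9+10=34
- desk+washer+dresser: volume 2+7+4=13, value 9+10+12=31
- mattress+dresser: volume 5+4=9, value 15+12=27
Best: $37.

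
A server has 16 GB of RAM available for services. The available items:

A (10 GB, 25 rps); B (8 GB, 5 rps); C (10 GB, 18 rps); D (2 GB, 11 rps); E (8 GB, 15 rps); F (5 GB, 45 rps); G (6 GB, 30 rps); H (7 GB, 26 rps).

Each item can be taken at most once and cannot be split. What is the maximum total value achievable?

Check high-value combinations within 16 GB:
- D+F+G: memory 2+5+6=13, value 11+45+30=86
- D+F+H: memory 2+5+7=14, value 11+45+26=82
- F+G: memory 5+6=11, value 45+30=75
Best: 86 rps.

86 rps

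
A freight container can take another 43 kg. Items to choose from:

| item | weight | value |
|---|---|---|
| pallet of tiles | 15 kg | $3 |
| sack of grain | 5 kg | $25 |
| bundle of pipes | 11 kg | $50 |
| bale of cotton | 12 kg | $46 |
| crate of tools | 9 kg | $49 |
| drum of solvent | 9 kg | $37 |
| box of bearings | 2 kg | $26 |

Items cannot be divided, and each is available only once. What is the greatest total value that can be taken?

$208

Check high-value combinations within 43 kg:
- bundle of pipes+bale of cotton+crate of tools+drum of solvent+box of bearings: weight 11+12+9+9+2=43, value 50+46+49+37+26=208
- sack of grain+bundle of pipes+bale of cotton+crate of tools+box of bearings: weight 5+11+12+9+2=39, value 25+50+46+49+26=196
- sack of grain+bundle of pipes+crate of tools+drum of solvent+box of bearings: weight 5+11+9+9+2=36, value 25+50+49+37+26=187
- sack of grain+bundle of pipes+bale of cotton+drum of solvent+box of bearings: weight 5+11+12+9+2=39, value 25+50+46+37+26=184
Best: $208.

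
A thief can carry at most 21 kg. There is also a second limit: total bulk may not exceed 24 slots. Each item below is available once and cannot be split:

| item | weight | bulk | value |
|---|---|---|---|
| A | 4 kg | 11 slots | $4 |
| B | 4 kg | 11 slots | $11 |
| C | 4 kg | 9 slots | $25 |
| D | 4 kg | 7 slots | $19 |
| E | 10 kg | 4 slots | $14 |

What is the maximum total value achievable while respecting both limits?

$58

Feasible sets respecting both limits:
- C+D+E: weight 18, bulk 20, value 58
- B+C+E: weight 18, bulk 24, value 50
- C+D: weight 8, bulk 16, value 44
Best: $58.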